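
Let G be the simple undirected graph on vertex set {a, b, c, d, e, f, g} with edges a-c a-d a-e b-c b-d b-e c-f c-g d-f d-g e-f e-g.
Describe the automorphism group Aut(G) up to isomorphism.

The vertices split by degree into {c, d, e} (degree 4) and {a, b, f, g} (degree 3); every edge runs between the two parts, so G is the complete bipartite graph K_{3,4}. Automorphisms preserve the bipartition setwise (since the parts differ in size) and act as S_3 × S_4 within it; |Aut| = 144.

S_3 × S_4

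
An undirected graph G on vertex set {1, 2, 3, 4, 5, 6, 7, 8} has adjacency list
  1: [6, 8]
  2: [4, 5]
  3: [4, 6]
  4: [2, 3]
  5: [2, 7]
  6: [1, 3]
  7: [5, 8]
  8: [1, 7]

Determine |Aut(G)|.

Every vertex has degree 2 and the graph is connected, so G is the 8-cycle C_8. C_8 has 8 rotations and 8 reflections, so Aut(C_8) ≅ D_8 of order 16.

16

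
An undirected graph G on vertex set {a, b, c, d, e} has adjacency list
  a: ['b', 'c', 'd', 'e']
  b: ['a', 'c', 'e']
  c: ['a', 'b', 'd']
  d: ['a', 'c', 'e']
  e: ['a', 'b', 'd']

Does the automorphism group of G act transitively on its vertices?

Vertex a is the only vertex of degree 4, so every automorphism fixes it; G is not vertex-transitive.

No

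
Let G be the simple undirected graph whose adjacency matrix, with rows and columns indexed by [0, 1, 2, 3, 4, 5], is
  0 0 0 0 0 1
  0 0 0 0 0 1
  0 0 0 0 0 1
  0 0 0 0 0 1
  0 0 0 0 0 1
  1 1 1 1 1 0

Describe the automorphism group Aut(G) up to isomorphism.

the symmetric group on 5 letters

Vertex 5 has degree 5 and every other vertex has degree 1, so G is the star K_{1,5} with centre 5. Any automorphism fixes the centre and permutes the 5 leaves freely, so Aut(G) ≅ S_5 of order 5! = 120.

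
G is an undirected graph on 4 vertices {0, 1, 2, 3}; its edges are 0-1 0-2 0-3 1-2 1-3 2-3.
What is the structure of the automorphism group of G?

All 4 vertices are pairwise adjacent: G = K_4. Any permutation of the 4 vertices preserves K_4, so Aut(K_4) = S_4 of order 4! = 24.

S_4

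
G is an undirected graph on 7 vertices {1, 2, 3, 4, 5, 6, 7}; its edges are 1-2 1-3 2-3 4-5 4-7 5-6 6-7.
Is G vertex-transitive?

G has two connected components, {4, 5, 6, 7} and {1, 2, 3}; each is 2-regular, so G = C_4 ⊔ C_3. The orbit of 1 under Aut(G) is {1, 2, 3}, which does not contain 4, so G is not vertex-transitive.

No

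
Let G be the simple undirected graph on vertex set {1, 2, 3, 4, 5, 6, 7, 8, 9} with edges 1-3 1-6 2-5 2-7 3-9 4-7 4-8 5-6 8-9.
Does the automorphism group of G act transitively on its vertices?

Every vertex has degree 2 and the graph is connected, so G is the 9-cycle C_9. The automorphisms of the 9-cycle are exactly the symmetries of a regular 9-gon: the dihedral group D_9, |D_9| = 18. This group acts transitively on the 9 vertices.

Yes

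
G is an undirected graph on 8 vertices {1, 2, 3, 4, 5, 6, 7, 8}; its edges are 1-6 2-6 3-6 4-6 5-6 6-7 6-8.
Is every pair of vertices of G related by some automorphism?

Vertex 6 is the only vertex of degree 7, so every automorphism fixes it; G is not vertex-transitive.

No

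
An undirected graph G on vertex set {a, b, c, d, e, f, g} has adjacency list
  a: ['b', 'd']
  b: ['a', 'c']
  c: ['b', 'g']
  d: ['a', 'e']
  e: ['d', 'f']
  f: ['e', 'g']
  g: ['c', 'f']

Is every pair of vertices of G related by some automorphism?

Yes

G is 2-regular and connected on 7 vertices, i.e. the cycle C_7. C_7 has 7 rotations and 7 reflections, so Aut(C_7) ≅ D_7 of order 14. This group acts transitively on the 7 vertices.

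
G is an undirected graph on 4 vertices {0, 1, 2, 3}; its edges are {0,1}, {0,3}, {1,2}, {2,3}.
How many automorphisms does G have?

G is 2-regular and connected on 4 vertices, i.e. the cycle C_4. The automorphisms of the 4-cycle are exactly the symmetries of a regular 4-gon: the dihedral group D_4, |D_4| = 8.

8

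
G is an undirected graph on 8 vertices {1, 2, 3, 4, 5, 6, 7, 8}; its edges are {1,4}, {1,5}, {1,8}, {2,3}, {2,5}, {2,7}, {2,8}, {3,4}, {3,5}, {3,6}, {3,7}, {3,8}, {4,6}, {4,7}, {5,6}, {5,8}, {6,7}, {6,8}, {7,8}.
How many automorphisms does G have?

Degrees alone do not determine every vertex (e.g. 2 and 4 both have degree 4), but their neighbour-degree multisets differ: N(2) has degrees [5, 5, 6, 6] while N(4) has degrees [3, 5, 5, 6]. Repeating this refinement separates all vertices, so the only automorphism is the identity.

1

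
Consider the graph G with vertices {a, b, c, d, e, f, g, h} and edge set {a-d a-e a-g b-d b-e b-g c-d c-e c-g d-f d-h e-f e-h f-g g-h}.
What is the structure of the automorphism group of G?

S_5 × S_3

The vertices split by degree into {d, e, g} (degree 5) and {a, b, c, f, h} (degree 3); every edge runs between the two parts, so G is the complete bipartite graph K_{3,5}. Automorphisms preserve the bipartition setwise (since the parts differ in size) and act as S_5 × S_3 within it; |Aut| = 720.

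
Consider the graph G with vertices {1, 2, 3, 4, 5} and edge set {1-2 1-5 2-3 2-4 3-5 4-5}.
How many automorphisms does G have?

The vertices split by degree into {2, 5} (degree 3) and {1, 3, 4} (degree 2); every edge runs between the two parts, so G is the complete bipartite graph K_{2,3}. The parts have unequal sizes, so no automorphism swaps them; each part is permuted independently, giving S_3 × S_2 of order 3!·2! = 12.

12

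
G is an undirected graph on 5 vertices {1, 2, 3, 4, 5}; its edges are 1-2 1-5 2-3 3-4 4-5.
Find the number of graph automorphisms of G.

G is 2-regular and connected on 5 vertices, i.e. the cycle C_5. C_5 has 5 rotations and 5 reflections, so Aut(C_5) ≅ D_5 of order 10.

10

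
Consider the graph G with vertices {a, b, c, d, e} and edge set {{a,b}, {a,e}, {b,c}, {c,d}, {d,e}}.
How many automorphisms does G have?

10

Every vertex has degree 2 and the graph is connected, so G is the 5-cycle C_5. The automorphisms of the 5-cycle are exactly the symmetries of a regular 5-gon: the dihedral group D_5, |D_5| = 10.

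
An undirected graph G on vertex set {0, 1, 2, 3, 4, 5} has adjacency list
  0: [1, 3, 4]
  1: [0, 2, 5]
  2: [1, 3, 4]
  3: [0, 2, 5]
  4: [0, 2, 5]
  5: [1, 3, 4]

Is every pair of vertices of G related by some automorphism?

G is 3-regular and bipartite with parts {1, 3, 4} and {0, 2, 5} (each part is independent and every cross-pair is an edge), so G = K_{3,3}. Each part can be permuted independently (S_3 × S_3) and the two equal-size parts can also be swapped, giving (S_3 × S_3) ⋊ Z_2 of order 2·(3!)² = 72. Under this action every vertex can be carried to every other, so G is vertex-transitive.

Yes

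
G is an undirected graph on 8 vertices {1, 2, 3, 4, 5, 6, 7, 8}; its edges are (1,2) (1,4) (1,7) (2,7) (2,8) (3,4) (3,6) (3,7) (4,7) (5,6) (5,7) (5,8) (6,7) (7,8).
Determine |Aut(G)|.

14

Vertex 7 is the unique vertex of degree 7; the remaining 7 vertices each have degree 3 and induce a cycle, so G is the wheel on 8 vertices with hub 7. With the hub fixed, the remaining symmetry is that of the rim cycle C_7, giving the dihedral group D_7.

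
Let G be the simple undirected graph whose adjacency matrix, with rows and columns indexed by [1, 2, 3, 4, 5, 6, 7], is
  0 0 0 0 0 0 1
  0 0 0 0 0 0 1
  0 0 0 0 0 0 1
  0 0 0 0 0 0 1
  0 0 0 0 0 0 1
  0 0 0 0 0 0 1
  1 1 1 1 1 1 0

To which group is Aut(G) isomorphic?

S_6

Vertex 7 has degree 6 and every other vertex has degree 1, so G is the star K_{1,6} with centre 7. The 6 leaves are pairwise interchangeable while the centre is fixed, giving Aut(G) = S_6.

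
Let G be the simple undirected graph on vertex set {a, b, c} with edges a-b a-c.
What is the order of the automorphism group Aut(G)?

The degree sequence is [2, 1, 1]; the two degree-1 vertices b and c are the ends of a path, so G = P_3. The only nontrivial automorphism of a path is the end-to-end reflection, so Aut(G) ≅ Z_2.

2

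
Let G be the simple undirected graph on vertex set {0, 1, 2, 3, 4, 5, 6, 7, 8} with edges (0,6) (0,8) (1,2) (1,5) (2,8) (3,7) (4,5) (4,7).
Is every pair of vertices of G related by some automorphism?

No

Automorphisms preserve degree, but G has vertices of degree 1 and vertices of degree 2; no automorphism maps one to the other, so G is not vertex-transitive.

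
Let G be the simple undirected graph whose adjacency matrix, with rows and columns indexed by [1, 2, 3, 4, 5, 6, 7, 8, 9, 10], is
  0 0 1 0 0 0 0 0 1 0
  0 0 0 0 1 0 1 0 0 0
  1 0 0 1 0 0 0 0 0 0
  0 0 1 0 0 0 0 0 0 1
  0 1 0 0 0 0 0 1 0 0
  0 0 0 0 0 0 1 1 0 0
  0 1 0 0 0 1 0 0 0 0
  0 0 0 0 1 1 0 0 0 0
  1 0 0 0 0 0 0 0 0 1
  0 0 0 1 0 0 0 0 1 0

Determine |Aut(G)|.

G has two connected components, {2, 5, 6, 7, 8} and {1, 3, 4, 9, 10}; each is 2-regular, so G = C_5 ⊔ C_5. With two isomorphic components, Aut(G) = Aut(C_5) ≀ S_2 = (D_5 × D_5) ⋊ Z_2: permute each cycle by D_5, then optionally swap the two cycles. Order 2·(2·5)² = 200.

200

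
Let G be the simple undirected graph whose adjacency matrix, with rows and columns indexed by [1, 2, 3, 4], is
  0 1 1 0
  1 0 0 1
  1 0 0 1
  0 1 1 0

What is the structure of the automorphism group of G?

D_4

G is 2-regular and bipartite on 2^2 = 4 vertices with girth 4; it is the hypercube graph Q_2. Aut(Q_2) consists of the signed permutations of the 2 coordinate axes: 2! permutations times 2^2 sign flips, so |Aut| = 2^2·2! = 8.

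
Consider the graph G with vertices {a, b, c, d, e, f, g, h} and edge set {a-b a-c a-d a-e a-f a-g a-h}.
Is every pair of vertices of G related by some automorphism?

No

Vertex a is the only vertex of degree 7, so every automorphism fixes it; G is not vertex-transitive.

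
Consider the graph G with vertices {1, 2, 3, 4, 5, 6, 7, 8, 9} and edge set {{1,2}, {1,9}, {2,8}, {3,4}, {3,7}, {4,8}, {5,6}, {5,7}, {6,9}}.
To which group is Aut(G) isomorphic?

D_9

Every vertex has degree 2 and the graph is connected, so G is the 9-cycle C_9. The automorphisms of the 9-cycle are exactly the symmetries of a regular 9-gon: the dihedral group D_9, |D_9| = 18.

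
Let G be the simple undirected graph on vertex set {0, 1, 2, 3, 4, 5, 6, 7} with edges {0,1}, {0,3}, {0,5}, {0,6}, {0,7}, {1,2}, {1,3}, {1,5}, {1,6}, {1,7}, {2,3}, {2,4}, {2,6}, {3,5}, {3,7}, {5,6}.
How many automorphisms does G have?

1

The degree sequence is [5, 6, 4, 5, 1, 4, 4, 3]. Checking the degree-preserving permutations of the vertex set shows that none except the identity preserves every edge, so Aut(G) is trivial.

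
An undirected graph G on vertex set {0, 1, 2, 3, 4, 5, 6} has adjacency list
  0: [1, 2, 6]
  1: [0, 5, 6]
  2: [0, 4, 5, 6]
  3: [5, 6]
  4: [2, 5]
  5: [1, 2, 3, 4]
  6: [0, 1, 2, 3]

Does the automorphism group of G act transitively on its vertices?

No

Automorphisms preserve degree, but G has vertices of degree 2 and vertices of degree 4; no automorphism maps one to the other, so G is not vertex-transitive.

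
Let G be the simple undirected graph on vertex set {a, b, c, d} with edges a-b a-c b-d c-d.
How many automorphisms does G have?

8

G is 2-regular and bipartite on 2^2 = 4 vertices with girth 4; it is the hypercube graph Q_2. The symmetry group of the 2-cube is the hyperoctahedral group B_2 = Z_2 ≀ S_2, of order 2^2·2! = 8.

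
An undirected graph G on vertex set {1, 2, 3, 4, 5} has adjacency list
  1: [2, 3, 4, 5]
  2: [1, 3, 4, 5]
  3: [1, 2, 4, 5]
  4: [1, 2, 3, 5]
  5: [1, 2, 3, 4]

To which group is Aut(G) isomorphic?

Every vertex has degree 4, so G is the complete graph K_5. Any permutation of the 5 vertices preserves K_5, so Aut(K_5) = S_5 of order 5! = 120.

S_5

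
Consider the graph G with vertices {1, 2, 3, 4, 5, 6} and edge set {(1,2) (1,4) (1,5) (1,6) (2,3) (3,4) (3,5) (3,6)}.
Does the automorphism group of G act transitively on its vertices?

Automorphisms preserve degree, but G has vertices of degree 2 and vertices of degree 4; no automorphism maps one to the other, so G is not vertex-transitive.

No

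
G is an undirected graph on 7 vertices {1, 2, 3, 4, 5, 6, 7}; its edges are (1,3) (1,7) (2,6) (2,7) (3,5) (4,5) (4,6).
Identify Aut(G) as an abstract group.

Every vertex has degree 2 and the graph is connected, so G is the 7-cycle C_7. C_7 has 7 rotations and 7 reflections, so Aut(C_7) ≅ D_7 of order 14.

the dihedral group of order 14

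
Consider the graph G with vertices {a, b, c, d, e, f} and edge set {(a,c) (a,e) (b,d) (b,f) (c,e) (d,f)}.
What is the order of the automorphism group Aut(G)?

72

G has two connected components, {b, d, f} and {a, c, e}; each is 2-regular, so G = C_3 ⊔ C_3. With two isomorphic components, Aut(G) = Aut(C_3) ≀ S_2 = (D_3 × D_3) ⋊ Z_2: permute each cycle by D_3, then optionally swap the two cycles. Order 2·(2·3)² = 72.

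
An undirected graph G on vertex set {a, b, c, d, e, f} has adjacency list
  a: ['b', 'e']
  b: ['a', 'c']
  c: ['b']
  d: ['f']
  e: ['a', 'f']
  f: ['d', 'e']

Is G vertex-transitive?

Automorphisms preserve degree, but G has vertices of degree 1 and vertices of degree 2; no automorphism maps one to the other, so G is not vertex-transitive.

No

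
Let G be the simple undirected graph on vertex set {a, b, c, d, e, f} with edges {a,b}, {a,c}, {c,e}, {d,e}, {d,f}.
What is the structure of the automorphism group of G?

the cyclic group of order 2

The degree sequence is [2, 1, 2, 2, 2, 1]; the two degree-1 vertices b and f are the ends of a path, so G = P_6. A path has exactly one nontrivial symmetry — reversal — giving Aut(G) of order 2.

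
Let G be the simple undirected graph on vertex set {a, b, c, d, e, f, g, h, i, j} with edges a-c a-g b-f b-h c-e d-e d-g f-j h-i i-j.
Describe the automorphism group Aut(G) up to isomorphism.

(D_5 × D_5) ⋊ Z_2

G has two connected components, {b, f, h, i, j} and {a, c, d, e, g}; each is 2-regular, so G = C_5 ⊔ C_5. Aut of a disjoint union of two copies of C_5 is the wreath product D_5 ≀ Z_2, of order 2·10² = 200.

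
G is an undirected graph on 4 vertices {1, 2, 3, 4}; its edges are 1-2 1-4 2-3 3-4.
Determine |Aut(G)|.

8

G is 2-regular and bipartite on 2^2 = 4 vertices with girth 4; it is the hypercube graph Q_2. Aut(Q_2) consists of the signed permutations of the 2 coordinate axes: 2! permutations times 2^2 sign flips, so |Aut| = 2^2·2! = 8.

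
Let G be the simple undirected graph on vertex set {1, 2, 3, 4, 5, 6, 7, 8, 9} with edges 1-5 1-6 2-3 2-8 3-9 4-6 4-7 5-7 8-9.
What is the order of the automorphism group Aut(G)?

G has two connected components, {1, 4, 5, 6, 7} and {2, 3, 8, 9}; each is 2-regular, so G = C_5 ⊔ C_4. The components are non-isomorphic (different sizes), so Aut(G) = Aut(C_5) × Aut(C_4) = D_5 × D_4 of order 10·8 = 80.

80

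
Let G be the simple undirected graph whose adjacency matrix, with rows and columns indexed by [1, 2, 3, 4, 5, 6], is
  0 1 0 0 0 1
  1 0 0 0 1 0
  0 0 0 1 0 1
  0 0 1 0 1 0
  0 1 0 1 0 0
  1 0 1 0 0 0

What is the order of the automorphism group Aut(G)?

Every vertex has degree 2 and the graph is connected, so G is the 6-cycle C_6. C_6 has 6 rotations and 6 reflections, so Aut(C_6) ≅ D_6 of order 12.

12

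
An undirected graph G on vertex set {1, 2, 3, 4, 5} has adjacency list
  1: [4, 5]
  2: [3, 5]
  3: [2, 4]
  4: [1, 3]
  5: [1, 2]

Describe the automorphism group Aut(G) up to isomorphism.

the dihedral group of order 10

G is 2-regular and connected on 5 vertices, i.e. the cycle C_5. The automorphisms of the 5-cycle are exactly the symmetries of a regular 5-gon: the dihedral group D_5, |D_5| = 10.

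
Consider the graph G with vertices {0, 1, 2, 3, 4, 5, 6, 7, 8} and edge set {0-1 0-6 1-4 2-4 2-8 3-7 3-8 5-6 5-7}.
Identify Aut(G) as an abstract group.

G is 2-regular and connected on 9 vertices, i.e. the cycle C_9. C_9 has 9 rotations and 9 reflections, so Aut(C_9) ≅ D_9 of order 18.

the dihedral group of order 18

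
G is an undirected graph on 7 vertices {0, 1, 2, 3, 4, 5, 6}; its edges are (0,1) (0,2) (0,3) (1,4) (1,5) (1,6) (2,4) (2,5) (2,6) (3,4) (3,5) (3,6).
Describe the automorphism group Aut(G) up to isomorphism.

The vertices split by degree into {1, 2, 3} (degree 4) and {0, 4, 5, 6} (degree 3); every edge runs between the two parts, so G is the complete bipartite graph K_{3,4}. The parts have unequal sizes, so no automorphism swaps them; each part is permuted independently, giving S_4 × S_3 of order 4!·3! = 144.

S_4 × S_3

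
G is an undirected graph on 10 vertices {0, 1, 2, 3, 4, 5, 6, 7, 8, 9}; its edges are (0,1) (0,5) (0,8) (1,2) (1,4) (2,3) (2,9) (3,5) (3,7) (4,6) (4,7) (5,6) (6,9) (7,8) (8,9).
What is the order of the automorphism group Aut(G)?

120

G is 3-regular on 10 vertices with no triangles and no 4-cycles (girth 5): this is the Petersen graph. Viewing the Petersen graph as the Kneser graph K(5,2) — vertices are 2-subsets of {1,…,5}, edges join disjoint pairs — its automorphisms are exactly the permutations of the 5-element set, so Aut ≅ S_5 of order 120.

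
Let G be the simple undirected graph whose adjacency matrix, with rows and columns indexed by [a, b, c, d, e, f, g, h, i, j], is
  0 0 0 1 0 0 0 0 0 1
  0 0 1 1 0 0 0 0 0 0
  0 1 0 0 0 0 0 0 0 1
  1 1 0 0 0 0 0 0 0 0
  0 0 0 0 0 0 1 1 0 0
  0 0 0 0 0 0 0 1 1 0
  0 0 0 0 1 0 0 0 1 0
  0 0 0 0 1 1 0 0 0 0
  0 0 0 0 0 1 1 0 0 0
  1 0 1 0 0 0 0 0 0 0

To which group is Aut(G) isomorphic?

(D_5 × D_5) ⋊ Z_2

G has two connected components, {e, f, g, h, i} and {a, b, c, d, j}; each is 2-regular, so G = C_5 ⊔ C_5. Aut of a disjoint union of two copies of C_5 is the wreath product D_5 ≀ Z_2, of order 2·10² = 200.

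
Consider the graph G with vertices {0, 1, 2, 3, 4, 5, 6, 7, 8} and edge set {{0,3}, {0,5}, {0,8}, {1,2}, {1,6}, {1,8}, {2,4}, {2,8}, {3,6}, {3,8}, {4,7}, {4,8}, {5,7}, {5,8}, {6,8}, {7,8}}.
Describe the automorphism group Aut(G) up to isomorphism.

the dihedral group of order 16

Vertex 8 is the unique vertex of degree 8; the remaining 8 vertices each have degree 3 and induce a cycle, so G is the wheel on 9 vertices with hub 8. Every automorphism fixes the hub and acts on the rim 8-cycle, so Aut(G) ≅ Aut(C_8) = D_8 of order 16.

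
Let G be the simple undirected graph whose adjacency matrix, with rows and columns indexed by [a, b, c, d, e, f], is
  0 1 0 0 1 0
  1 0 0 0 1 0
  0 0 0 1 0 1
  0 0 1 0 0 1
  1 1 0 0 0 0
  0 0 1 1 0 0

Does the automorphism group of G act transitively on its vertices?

Yes

G has two connected components, {a, b, e} and {c, d, f}; each is 2-regular, so G = C_3 ⊔ C_3. With two isomorphic components, Aut(G) = Aut(C_3) ≀ S_2 = (D_3 × D_3) ⋊ Z_2: permute each cycle by D_3, then optionally swap the two cycles. Order 2·(2·3)² = 72. Under this action every vertex can be carried to every other, so G is vertex-transitive.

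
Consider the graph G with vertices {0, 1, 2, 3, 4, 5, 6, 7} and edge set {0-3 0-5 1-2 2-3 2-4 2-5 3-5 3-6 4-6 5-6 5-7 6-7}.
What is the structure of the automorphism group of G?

The degree sequence is [2, 1, 4, 4, 2, 5, 4, 2]. Checking the degree-preserving permutations of the vertex set shows that none except the identity preserves every edge, so Aut(G) is trivial.

1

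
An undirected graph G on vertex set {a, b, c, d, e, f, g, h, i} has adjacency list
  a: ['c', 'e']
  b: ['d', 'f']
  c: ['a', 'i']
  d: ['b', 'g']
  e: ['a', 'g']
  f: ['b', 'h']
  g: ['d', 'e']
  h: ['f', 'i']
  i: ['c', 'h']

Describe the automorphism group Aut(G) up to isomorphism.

D_9

G is 2-regular and connected on 9 vertices, i.e. the cycle C_9. C_9 has 9 rotations and 9 reflections, so Aut(C_9) ≅ D_9 of order 18.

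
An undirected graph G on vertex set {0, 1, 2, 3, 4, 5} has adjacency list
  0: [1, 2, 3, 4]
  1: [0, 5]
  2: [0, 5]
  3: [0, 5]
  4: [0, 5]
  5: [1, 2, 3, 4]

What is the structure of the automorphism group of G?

S_2 × S_4

The vertices split by degree into {0, 5} (degree 4) and {1, 2, 3, 4} (degree 2); every edge runs between the two parts, so G is the complete bipartite graph K_{2,4}. Automorphisms preserve the bipartition setwise (since the parts differ in size) and act as S_2 × S_4 within it; |Aut| = 48.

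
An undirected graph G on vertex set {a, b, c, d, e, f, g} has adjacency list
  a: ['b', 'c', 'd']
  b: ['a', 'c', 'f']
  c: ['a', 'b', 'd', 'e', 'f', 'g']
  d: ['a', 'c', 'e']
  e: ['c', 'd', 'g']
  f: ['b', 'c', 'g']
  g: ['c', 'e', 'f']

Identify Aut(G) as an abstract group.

the dihedral group of order 12

Vertex c is the unique vertex of degree 6; the remaining 6 vertices each have degree 3 and induce a cycle, so G is the wheel on 7 vertices with hub c. Every automorphism fixes the hub and acts on the rim 6-cycle, so Aut(G) ≅ Aut(C_6) = D_6 of order 12.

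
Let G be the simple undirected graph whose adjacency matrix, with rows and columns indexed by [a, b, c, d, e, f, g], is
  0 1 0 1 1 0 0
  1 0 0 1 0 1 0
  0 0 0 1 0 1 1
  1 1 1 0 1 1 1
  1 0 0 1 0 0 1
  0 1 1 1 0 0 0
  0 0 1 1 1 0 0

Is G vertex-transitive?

No

Vertex d is the only vertex of degree 6, so every automorphism fixes it; G is not vertex-transitive.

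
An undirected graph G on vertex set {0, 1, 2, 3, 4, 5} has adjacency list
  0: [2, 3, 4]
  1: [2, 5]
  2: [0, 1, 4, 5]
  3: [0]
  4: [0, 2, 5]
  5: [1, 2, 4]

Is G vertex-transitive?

No

Vertex 1 is the only vertex of degree 2, so every automorphism fixes it; G is not vertex-transitive.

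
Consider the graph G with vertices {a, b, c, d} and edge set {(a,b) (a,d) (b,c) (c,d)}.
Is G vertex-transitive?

G is 2-regular and bipartite with parts {a, c} and {b, d} (each part is independent and every cross-pair is an edge), so G = K_{2,2}. Each part can be permuted independently (S_2 × S_2) and the two equal-size parts can also be swapped, giving (S_2 × S_2) ⋊ Z_2 of order 2·(2!)² = 8. This group acts transitively on the 4 vertices.

Yes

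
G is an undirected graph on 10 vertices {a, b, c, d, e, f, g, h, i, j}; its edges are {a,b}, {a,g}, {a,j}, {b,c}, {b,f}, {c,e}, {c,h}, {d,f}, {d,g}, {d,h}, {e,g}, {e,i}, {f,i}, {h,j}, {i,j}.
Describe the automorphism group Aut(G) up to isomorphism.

G is 3-regular on 10 vertices with no triangles and no 4-cycles (girth 5): this is the Petersen graph. It is a classical fact that the Petersen graph has automorphism group S_5 (order 120), arising from its description as the Kneser graph K(5,2).

the symmetric group S_5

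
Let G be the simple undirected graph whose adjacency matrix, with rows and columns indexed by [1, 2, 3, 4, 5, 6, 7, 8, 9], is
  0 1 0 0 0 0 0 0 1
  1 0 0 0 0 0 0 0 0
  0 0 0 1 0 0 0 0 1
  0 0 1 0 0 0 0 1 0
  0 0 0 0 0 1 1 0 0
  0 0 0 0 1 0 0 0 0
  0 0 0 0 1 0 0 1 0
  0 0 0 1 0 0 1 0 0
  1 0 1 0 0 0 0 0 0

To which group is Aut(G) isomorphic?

The degree sequence is [2, 1, 2, 2, 2, 1, 2, 2, 2]; the two degree-1 vertices 2 and 6 are the ends of a path, so G = P_9. The only nontrivial automorphism of a path is the end-to-end reflection, so Aut(G) ≅ Z_2.

C_2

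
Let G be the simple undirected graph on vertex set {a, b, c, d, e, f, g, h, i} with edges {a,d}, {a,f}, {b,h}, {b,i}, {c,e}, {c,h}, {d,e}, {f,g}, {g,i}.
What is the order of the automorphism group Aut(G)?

18

G is 2-regular and connected on 9 vertices, i.e. the cycle C_9. C_9 has 9 rotations and 9 reflections, so Aut(C_9) ≅ D_9 of order 18.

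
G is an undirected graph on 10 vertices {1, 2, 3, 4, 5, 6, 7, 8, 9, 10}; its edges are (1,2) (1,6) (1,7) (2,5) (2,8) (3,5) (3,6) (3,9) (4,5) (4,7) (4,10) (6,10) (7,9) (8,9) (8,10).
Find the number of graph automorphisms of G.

G is 3-regular on 10 vertices with no triangles and no 4-cycles (girth 5): this is the Petersen graph. Viewing the Petersen graph as the Kneser graph K(5,2) — vertices are 2-subsets of {1,…,5}, edges join disjoint pairs — its automorphisms are exactly the permutations of the 5-element set, so Aut ≅ S_5 of order 120.

120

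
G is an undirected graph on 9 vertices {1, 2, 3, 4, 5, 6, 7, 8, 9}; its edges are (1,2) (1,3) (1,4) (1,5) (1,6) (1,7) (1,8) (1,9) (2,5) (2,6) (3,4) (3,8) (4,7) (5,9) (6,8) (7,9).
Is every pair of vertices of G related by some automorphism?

No

Vertex 1 is the only vertex of degree 8, so every automorphism fixes it; G is not vertex-transitive.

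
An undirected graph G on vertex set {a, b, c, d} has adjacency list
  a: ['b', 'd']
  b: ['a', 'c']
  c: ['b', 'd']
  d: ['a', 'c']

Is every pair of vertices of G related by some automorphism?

Yes

G is 2-regular and connected on 4 vertices, i.e. the cycle C_4. The automorphisms of the 4-cycle are exactly the symmetries of a regular 4-gon: the dihedral group D_4, |D_4| = 8. Under this action every vertex can be carried to every other, so G is vertex-transitive.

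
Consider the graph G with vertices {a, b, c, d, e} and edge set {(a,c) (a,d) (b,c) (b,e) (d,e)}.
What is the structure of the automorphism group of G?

D_5

Every vertex has degree 2 and the graph is connected, so G is the 5-cycle C_5. C_5 has 5 rotations and 5 reflections, so Aut(C_5) ≅ D_5 of order 10.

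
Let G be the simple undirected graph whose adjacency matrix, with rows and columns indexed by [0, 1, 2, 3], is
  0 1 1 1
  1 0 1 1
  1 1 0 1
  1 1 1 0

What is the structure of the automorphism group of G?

S_4

Every vertex has degree 3, so G is the complete graph K_4. Any permutation of the 4 vertices preserves K_4, so Aut(K_4) = S_4 of order 4! = 24.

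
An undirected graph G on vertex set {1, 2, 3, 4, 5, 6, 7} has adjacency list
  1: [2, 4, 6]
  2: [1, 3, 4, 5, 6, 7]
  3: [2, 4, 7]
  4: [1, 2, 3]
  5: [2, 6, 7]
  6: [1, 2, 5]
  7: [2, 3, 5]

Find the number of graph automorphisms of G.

12

Vertex 2 is the unique vertex of degree 6; the remaining 6 vertices each have degree 3 and induce a cycle, so G is the wheel on 7 vertices with hub 2. With the hub fixed, the remaining symmetry is that of the rim cycle C_6, giving the dihedral group D_6.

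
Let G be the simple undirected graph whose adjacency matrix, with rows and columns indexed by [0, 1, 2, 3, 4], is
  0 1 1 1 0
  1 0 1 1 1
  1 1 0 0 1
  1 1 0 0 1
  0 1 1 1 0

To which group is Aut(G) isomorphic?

Vertex 1 is the unique vertex of degree 4; the remaining 4 vertices each have degree 3 and induce a cycle, so G is the wheel on 5 vertices with hub 1. With the hub fixed, the remaining symmetry is that of the rim cycle C_4, giving the dihedral group D_4.

the dihedral group of order 8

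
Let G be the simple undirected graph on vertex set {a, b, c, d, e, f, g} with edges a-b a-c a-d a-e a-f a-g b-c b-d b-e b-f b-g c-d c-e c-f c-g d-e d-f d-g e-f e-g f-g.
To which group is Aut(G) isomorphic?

Every vertex has degree 6, so G is the complete graph K_7. Every bijection on the vertex set is an automorphism of K_7; hence Aut(K_7) ≅ S_7, order 5040.

the symmetric group on 7 letters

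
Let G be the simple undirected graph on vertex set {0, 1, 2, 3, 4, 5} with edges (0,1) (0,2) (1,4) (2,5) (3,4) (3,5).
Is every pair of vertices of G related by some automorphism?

G is 2-regular and connected on 6 vertices, i.e. the cycle C_6. The automorphisms of the 6-cycle are exactly the symmetries of a regular 6-gon: the dihedral group D_6, |D_6| = 12. Under this action every vertex can be carried to every other, so G is vertex-transitive.

Yes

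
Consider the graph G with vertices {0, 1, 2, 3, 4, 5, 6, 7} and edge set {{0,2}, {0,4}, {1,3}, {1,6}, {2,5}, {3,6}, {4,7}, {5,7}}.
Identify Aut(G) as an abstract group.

D_5 × D_3

G has two connected components, {0, 2, 4, 5, 7} and {1, 3, 6}; each is 2-regular, so G = C_5 ⊔ C_3. The components are non-isomorphic (different sizes), so Aut(G) = Aut(C_5) × Aut(C_3) = D_5 × D_3 of order 10·6 = 60.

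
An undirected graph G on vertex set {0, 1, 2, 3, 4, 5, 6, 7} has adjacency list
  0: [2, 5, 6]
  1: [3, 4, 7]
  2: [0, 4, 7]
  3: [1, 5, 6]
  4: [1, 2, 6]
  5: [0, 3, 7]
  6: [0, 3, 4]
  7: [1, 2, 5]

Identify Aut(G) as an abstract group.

G is 3-regular and bipartite on 2^3 = 8 vertices with girth 4; it is the hypercube graph Q_3. The symmetry group of the 3-cube is the hyperoctahedral group B_3 = Z_2 ≀ S_3, of order 2^3·3! = 48.

Z_2^3 ⋊ S_3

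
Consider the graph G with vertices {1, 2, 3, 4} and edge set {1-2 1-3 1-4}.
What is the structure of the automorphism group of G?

the symmetric group on 3 letters

Vertex 1 has degree 3 and every other vertex has degree 1, so G is the star K_{1,3} with centre 1. The 3 leaves are pairwise interchangeable while the centre is fixed, giving Aut(G) = S_3.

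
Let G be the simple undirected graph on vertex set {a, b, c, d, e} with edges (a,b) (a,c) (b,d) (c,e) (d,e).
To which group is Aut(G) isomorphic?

G is 2-regular and connected on 5 vertices, i.e. the cycle C_5. The automorphisms of the 5-cycle are exactly the symmetries of a regular 5-gon: the dihedral group D_5, |D_5| = 10.

the dihedral group of order 10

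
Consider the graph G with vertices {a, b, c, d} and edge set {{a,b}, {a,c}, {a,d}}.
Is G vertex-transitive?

Vertex a is the only vertex of degree 3, so every automorphism fixes it; G is not vertex-transitive.

No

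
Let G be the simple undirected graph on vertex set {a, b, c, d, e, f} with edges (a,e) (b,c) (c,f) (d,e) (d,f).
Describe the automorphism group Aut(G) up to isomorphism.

C_2

The degree sequence is [1, 1, 2, 2, 2, 2]; the two degree-1 vertices a and b are the ends of a path, so G = P_6. The only nontrivial automorphism of a path is the end-to-end reflection, so Aut(G) ≅ Z_2.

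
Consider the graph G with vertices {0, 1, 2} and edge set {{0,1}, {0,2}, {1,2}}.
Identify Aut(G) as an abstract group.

Every vertex has degree 2, so G is the complete graph K_3. Any permutation of the 3 vertices preserves K_3, so Aut(K_3) = S_3 of order 3! = 6.

the symmetric group on 3 letters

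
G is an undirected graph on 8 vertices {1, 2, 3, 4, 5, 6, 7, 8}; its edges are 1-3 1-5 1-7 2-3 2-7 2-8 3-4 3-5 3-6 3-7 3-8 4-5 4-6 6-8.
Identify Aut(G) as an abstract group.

Vertex 3 is the unique vertex of degree 7; the remaining 7 vertices each have degree 3 and induce a cycle, so G is the wheel on 8 vertices with hub 3. With the hub fixed, the remaining symmetry is that of the rim cycle C_7, giving the dihedral group D_7.

the dihedral group of order 14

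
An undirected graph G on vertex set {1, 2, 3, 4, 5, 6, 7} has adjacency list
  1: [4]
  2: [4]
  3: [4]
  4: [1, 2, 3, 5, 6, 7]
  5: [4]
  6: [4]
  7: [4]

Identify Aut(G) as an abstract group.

Vertex 4 has degree 6 and every other vertex has degree 1, so G is the star K_{1,6} with centre 4. Any automorphism fixes the centre and permutes the 6 leaves freely, so Aut(G) ≅ S_6 of order 6! = 720.

S_6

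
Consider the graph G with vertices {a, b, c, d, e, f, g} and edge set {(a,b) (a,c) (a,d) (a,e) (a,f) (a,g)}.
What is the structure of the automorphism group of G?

the symmetric group on 6 letters

Vertex a has degree 6 and every other vertex has degree 1, so G is the star K_{1,6} with centre a. The 6 leaves are pairwise interchangeable while the centre is fixed, giving Aut(G) = S_6.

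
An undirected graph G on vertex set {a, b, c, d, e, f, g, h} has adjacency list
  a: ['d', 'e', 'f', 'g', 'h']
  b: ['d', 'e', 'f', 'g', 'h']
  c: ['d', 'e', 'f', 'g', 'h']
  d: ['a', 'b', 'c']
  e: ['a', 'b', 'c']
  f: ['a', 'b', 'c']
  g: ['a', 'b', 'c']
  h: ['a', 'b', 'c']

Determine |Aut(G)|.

720

The vertices split by degree into {a, b, c} (degree 5) and {d, e, f, g, h} (degree 3); every edge runs between the two parts, so G is the complete bipartite graph K_{3,5}. Automorphisms preserve the bipartition setwise (since the parts differ in size) and act as S_5 × S_3 within it; |Aut| = 720.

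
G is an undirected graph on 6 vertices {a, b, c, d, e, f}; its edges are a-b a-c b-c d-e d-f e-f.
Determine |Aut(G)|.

72

G has two connected components, {a, b, c} and {d, e, f}; each is 2-regular, so G = C_3 ⊔ C_3. Aut of a disjoint union of two copies of C_3 is the wreath product D_3 ≀ Z_2, of order 2·6² = 72.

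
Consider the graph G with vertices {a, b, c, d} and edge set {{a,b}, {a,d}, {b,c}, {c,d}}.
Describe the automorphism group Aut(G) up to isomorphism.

D_4

G is 2-regular and bipartite on 2^2 = 4 vertices with girth 4; it is the hypercube graph Q_2. The symmetry group of the 2-cube is the hyperoctahedral group B_2 = Z_2 ≀ S_2, of order 2^2·2! = 8.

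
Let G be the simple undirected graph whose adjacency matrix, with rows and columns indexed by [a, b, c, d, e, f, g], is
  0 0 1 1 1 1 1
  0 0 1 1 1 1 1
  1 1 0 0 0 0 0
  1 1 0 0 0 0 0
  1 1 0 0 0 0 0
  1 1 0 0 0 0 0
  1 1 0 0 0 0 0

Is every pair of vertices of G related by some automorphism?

Automorphisms preserve degree, but G has vertices of degree 2 and vertices of degree 5; no automorphism maps one to the other, so G is not vertex-transitive.

No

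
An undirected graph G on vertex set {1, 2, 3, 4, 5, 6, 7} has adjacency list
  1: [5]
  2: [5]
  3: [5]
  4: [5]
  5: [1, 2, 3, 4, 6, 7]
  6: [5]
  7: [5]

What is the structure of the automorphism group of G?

Vertex 5 has degree 6 and every other vertex has degree 1, so G is the star K_{1,6} with centre 5. The 6 leaves are pairwise interchangeable while the centre is fixed, giving Aut(G) = S_6.

S_6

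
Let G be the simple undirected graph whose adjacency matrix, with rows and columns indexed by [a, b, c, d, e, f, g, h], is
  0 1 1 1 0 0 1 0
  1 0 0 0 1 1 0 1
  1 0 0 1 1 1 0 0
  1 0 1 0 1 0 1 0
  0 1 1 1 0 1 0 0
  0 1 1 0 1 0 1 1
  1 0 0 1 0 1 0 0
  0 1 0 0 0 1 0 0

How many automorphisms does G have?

1

The degree sequence is [4, 4, 4, 4, 4, 5, 3, 2]. Checking the degree-preserving permutations of the vertex set shows that none except the identity preserves every edge, so Aut(G) is trivial.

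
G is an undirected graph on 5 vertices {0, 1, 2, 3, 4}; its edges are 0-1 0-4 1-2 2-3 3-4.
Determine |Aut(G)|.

10

Every vertex has degree 2 and the graph is connected, so G is the 5-cycle C_5. The automorphisms of the 5-cycle are exactly the symmetries of a regular 5-gon: the dihedral group D_5, |D_5| = 10.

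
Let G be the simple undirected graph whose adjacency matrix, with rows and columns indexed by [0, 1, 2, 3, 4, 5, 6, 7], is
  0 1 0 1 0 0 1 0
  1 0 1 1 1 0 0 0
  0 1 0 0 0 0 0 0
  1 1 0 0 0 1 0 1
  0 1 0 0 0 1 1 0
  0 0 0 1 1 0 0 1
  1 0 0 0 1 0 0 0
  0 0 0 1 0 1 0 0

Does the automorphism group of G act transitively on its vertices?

No

Vertex 2 is the only vertex of degree 1, so every automorphism fixes it; G is not vertex-transitive.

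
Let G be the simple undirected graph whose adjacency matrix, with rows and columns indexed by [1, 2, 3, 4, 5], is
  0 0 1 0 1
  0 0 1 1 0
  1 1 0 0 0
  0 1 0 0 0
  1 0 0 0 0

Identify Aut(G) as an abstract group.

the cyclic group of order 2

The degree sequence is [2, 2, 2, 1, 1]; the two degree-1 vertices 4 and 5 are the ends of a path, so G = P_5. A path has exactly one nontrivial symmetry — reversal — giving Aut(G) of order 2.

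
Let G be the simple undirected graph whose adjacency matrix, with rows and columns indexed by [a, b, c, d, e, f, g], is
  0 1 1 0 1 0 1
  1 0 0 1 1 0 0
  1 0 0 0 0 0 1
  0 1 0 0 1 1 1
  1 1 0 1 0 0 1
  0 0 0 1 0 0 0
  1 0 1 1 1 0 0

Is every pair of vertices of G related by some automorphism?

No

Vertex b is the only vertex of degree 3, so every automorphism fixes it; G is not vertex-transitive.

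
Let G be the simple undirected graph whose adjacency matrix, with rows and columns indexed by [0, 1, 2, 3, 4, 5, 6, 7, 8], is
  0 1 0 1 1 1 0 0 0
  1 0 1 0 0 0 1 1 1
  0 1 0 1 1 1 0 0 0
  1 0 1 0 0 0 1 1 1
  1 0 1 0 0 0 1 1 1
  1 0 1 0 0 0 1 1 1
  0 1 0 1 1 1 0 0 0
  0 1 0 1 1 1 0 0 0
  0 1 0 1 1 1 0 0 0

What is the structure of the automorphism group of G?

The vertices split by degree into {1, 3, 4, 5} (degree 5) and {0, 2, 6, 7, 8} (degree 4); every edge runs between the two parts, so G is the complete bipartite graph K_{4,5}. The parts have unequal sizes, so no automorphism swaps them; each part is permuted independently, giving S_4 × S_5 of order 4!·5! = 2880.

S_4 × S_5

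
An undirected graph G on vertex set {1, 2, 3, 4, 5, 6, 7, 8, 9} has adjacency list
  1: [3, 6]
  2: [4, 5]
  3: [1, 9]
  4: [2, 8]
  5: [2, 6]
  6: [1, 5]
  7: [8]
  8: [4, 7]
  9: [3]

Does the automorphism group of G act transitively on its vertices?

Automorphisms preserve degree, but G has vertices of degree 1 and vertices of degree 2; no automorphism maps one to the other, so G is not vertex-transitive.

No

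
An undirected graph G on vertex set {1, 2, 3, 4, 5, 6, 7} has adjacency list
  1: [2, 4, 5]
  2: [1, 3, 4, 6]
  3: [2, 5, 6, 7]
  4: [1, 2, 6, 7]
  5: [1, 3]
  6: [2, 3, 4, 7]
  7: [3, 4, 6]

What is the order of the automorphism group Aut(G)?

The degree sequence is [3, 4, 4, 4, 2, 4, 3]. Checking the degree-preserving permutations of the vertex set shows that none except the identity preserves every edge, so Aut(G) is trivial.

1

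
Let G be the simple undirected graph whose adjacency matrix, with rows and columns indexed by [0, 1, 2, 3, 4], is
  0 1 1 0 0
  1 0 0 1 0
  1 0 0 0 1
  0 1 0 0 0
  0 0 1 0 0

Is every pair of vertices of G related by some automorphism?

No

Automorphisms preserve degree, but G has vertices of degree 1 and vertices of degree 2; no automorphism maps one to the other, so G is not vertex-transitive.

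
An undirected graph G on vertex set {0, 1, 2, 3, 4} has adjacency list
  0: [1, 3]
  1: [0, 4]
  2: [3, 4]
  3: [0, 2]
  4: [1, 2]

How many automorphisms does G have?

Every vertex has degree 2 and the graph is connected, so G is the 5-cycle C_5. C_5 has 5 rotations and 5 reflections, so Aut(C_5) ≅ D_5 of order 10.

10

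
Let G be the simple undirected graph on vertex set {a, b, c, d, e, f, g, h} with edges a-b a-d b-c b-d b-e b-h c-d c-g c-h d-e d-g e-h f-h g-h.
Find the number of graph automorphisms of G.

Degrees alone do not determine every vertex (e.g. b and d both have degree 5), but their neighbour-degree multisets differ: N(b) has degrees [2, 3, 4, 5, 5] while N(d) has degrees [2, 3, 3, 4, 5]. Repeating this refinement separates all vertices, so the only automorphism is the identity.

1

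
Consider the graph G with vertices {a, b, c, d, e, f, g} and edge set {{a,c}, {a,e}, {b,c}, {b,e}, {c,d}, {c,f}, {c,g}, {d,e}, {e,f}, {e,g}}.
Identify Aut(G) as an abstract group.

The vertices split by degree into {c, e} (degree 5) and {a, b, d, f, g} (degree 2); every edge runs between the two parts, so G is the complete bipartite graph K_{2,5}. Automorphisms preserve the bipartition setwise (since the parts differ in size) and act as S_5 × S_2 within it; |Aut| = 240.

S_5 × S_2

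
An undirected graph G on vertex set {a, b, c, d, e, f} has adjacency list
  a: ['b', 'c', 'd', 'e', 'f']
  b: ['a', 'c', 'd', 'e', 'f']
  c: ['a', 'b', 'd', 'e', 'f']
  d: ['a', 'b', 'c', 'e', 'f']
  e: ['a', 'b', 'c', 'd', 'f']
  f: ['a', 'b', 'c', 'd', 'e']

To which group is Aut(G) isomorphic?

All 6 vertices are pairwise adjacent: G = K_6. Every bijection on the vertex set is an automorphism of K_6; hence Aut(K_6) ≅ S_6, order 720.

the symmetric group on 6 letters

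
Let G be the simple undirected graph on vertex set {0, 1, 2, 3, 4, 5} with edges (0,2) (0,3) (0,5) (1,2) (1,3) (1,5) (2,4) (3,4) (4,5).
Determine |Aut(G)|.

G is 3-regular and bipartite with parts {2, 3, 5} and {0, 1, 4} (each part is independent and every cross-pair is an edge), so G = K_{3,3}. Each part can be permuted independently (S_3 × S_3) and the two equal-size parts can also be swapped, giving (S_3 × S_3) ⋊ Z_2 of order 2·(3!)² = 72.

72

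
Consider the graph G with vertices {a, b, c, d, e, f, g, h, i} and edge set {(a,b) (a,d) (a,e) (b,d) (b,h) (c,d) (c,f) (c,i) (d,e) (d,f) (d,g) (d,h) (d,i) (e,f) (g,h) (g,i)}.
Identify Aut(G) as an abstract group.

Vertex d is the unique vertex of degree 8; the remaining 8 vertices each have degree 3 and induce a cycle, so G is the wheel on 9 vertices with hub d. Every automorphism fixes the hub and acts on the rim 8-cycle, so Aut(G) ≅ Aut(C_8) = D_8 of order 16.

D_8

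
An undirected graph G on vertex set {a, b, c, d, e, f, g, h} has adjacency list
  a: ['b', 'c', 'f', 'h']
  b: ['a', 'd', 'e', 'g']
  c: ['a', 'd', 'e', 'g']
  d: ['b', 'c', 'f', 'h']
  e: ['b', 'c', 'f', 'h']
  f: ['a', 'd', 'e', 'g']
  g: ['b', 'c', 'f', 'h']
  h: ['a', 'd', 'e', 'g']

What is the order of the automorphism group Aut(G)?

G is 4-regular and bipartite with parts {b, c, f, h} and {a, d, e, g} (each part is independent and every cross-pair is an edge), so G = K_{4,4}. Aut(K_{4,4}) is the wreath product S_4 ≀ Z_2: permute within each part, then optionally swap the parts; |Aut| = 2·(4!)² = 1152.

1152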